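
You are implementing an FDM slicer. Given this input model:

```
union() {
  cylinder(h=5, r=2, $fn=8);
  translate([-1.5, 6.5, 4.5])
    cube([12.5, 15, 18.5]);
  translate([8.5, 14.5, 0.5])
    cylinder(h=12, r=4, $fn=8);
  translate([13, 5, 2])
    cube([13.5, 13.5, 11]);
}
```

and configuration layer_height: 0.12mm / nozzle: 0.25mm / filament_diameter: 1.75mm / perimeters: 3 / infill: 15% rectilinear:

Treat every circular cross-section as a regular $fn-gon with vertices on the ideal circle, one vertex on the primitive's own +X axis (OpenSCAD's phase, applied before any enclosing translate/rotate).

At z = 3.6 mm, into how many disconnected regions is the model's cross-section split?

At z = 3.6 mm: the r=2 cylinder gives a regular 8-gon of circumradius 2 (constant along its height); the cube at (-1.5, 6.5) is absent (z outside [4.5, 23]); the r=4 cylinder at (8.5, 14.5) gives a regular 8-gon of circumradius 4 (constant along its height); the cube at (13, 5) (footprint 13.5×13.5) is included at this height; Combining (union): the 3 present regions are separate (no shared area or edge), so areas and boundary lengths simply add and each stays a separate island — 3 connected regions. The result has 3 disconnected regions.

3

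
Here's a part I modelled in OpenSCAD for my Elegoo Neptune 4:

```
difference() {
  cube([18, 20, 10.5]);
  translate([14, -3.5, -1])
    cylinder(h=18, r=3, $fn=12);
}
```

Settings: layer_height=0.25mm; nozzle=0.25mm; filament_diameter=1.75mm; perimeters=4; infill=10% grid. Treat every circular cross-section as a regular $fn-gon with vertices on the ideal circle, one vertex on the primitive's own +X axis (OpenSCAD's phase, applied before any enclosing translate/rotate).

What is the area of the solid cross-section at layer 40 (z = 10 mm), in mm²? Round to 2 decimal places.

At z = 10 mm: the cube (footprint 18×20) is included at this height (area 360.00 mm²); the r=3 cylinder at (14, -3.5) contributes a regular 12-gon of circumradius 3 (area = (12/2)·3.000²·sin(360°/12) = 27.00 mm²); Taking the first minus the rest: starting from the 18×20 cube (360.00 mm²), the r=3 cylinder at (14, -3.5) misses the remaining region (no effect) — area = 360.00 mm². Overall, the cross-section is a single solid region. Net area = 360.00 mm².

360.00 mm²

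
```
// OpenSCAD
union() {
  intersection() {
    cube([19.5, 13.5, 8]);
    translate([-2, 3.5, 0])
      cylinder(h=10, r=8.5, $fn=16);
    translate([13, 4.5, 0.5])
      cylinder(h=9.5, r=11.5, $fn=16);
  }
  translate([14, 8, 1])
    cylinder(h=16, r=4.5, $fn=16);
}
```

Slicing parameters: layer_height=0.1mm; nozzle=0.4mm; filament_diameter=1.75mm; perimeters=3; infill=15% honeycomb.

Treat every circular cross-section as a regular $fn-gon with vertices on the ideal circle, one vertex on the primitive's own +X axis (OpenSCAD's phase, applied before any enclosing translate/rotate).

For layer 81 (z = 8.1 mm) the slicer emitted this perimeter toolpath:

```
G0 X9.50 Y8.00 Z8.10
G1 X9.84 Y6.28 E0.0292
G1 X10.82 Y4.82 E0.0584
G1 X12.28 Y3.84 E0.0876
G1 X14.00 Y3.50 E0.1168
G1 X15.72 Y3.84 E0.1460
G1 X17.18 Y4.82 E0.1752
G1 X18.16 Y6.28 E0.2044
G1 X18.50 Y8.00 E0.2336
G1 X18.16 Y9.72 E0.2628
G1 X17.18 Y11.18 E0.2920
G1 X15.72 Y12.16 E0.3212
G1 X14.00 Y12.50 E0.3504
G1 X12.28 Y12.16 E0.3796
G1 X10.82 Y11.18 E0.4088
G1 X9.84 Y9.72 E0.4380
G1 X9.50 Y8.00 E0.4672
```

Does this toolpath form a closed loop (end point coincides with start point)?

Start point (G0): (9.50, 8.00). End point (last G1): the path returns to the start — closed.

yes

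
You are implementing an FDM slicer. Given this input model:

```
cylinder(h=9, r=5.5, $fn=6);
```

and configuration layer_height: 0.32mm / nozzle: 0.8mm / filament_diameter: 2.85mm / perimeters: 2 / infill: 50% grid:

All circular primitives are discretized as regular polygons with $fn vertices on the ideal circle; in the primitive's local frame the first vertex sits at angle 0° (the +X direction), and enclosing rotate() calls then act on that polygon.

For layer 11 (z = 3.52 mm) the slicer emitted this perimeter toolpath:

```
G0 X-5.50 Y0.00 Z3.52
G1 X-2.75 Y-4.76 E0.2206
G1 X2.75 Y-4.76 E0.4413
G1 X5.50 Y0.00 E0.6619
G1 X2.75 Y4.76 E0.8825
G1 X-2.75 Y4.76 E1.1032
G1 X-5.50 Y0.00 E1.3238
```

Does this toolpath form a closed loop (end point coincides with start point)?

Start point (G0): (-5.50, 0.00). End point (last G1): the path returns to the start — closed.

yes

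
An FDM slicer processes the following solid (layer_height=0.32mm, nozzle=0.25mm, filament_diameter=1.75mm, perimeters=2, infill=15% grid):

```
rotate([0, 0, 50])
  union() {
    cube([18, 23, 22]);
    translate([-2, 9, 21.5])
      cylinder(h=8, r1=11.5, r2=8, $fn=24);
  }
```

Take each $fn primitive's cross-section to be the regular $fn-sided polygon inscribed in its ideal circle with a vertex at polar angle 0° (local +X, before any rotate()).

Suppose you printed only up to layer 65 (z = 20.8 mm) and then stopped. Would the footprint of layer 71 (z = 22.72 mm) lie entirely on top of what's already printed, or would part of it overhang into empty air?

part overhangs

Compare the two slices. At z = 20.8: the 18×23 cube contributes its full rectangle (area 414.00 mm²); the cone at (-2, 9) is absent (z outside [21.5, 29.5]); Combining (union): only the 18×23 cube is present, so the union is just that shape — area = 414.00 mm²; (rotated 50° about Z; rotation is an isometry so areas/perimeters/island counts are preserved). At z = 22.72: the cube does not reach this height (z outside [0, 22]); the cone at (-2, 9) contributes a regular 24-gon of circumradius 10.966 (interpolated between r1=11.5 and r2=8 at t=0.152) (area = (24/2)·10.966²·sin(360°/24) = 373.50 mm²); Combining (union): only the cone at (-2, 9) is present, so the union is just that shape — area = 373.50 mm²; (whole slice rotated 50° about Z — lengths, areas and connectivity unchanged). Checking containment: at z = 22.72 the cross-section extends beyond the z = 20.8 cross-section by about 234.40 mm².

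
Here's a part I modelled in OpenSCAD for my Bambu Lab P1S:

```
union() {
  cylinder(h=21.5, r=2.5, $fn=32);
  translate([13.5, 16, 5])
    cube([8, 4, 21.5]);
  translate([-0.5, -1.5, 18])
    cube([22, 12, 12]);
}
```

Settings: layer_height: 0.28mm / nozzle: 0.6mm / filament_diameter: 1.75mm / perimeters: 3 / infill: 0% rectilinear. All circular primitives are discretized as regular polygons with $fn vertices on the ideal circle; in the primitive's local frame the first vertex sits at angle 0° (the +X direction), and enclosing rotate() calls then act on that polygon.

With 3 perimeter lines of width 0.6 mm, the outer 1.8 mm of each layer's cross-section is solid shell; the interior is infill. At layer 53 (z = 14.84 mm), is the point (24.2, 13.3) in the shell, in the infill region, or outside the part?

At z = 14.84 mm: the cylinder: section is a regular 32-gon, circumradius r=2.5; the 8×4 cube at (13.5, 16) contributes its full rectangle; the cube at (-0.5, -1.5) is not intersected at this z (z outside [18, 30]); Taking the union: the 2 present regions are separate (no shared area or edge), so areas and boundary lengths simply add and each stays a separate island — 2 connected regions. Overall, the cross-section has 2 separate islands. The nearest boundary edge runs (21.50, 20.00)→(21.50, 16.00); distance from the point to it = 3.82 mm. The point is not inside any of the regions above, so it lies outside the cross-section (3.82 mm from the nearest boundary).

outside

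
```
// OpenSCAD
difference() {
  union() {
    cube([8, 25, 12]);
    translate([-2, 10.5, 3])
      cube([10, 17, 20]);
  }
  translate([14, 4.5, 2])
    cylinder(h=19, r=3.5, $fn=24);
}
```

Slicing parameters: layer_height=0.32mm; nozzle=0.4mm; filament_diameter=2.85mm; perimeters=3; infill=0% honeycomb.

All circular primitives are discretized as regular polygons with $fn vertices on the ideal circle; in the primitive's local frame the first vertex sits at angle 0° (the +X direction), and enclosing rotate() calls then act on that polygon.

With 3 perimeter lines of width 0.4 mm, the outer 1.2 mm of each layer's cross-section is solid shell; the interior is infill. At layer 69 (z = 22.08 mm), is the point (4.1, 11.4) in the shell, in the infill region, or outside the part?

shell

At z = 22.08 mm: the cube does not reach this height (z outside [0, 12]); the 10×17 cube at (-2, 10.5) contributes its full rectangle; Combining (union): only the 10×17 cube at (-2, 10.5) is present, so the union is just that shape — 1 connected region; the cylinder at (14, 4.5) is absent (z outside [2, 21]); Taking the first minus the rest: none of the subtracted shapes is present at this height, so the result so far is unchanged — 1 connected region. Overall, the cross-section is a single solid region. The nearest boundary edge runs (-2.00, 10.50)→(8.00, 10.50); distance from the point to it = 0.90 mm. The point is inside the cross-section, 0.90 mm from the nearest boundary — within the 1.2 mm shell band (3 × 0.4).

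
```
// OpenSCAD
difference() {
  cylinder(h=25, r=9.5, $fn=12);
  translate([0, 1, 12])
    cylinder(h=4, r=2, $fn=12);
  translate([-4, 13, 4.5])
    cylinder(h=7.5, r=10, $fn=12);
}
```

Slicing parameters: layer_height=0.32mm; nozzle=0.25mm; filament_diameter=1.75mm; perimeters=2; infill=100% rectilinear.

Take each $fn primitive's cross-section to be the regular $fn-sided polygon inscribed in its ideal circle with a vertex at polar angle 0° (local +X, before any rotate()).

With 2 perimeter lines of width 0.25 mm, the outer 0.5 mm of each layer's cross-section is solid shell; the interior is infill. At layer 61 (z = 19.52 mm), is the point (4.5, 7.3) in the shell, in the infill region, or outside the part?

infill

At z = 19.52 mm: the r=9.5 cylinder gives a regular 12-gon of circumradius 9.5 (constant along its height); the cylinder at (0, 1) is not intersected at this z (z outside [12, 16]); the cylinder at (-4, 13) is absent (z outside [4.5, 12]); Subtracting the remaining from the first: none of the subtracted shapes is present at this height, so the r=9.5 cylinder is unchanged — 1 connected region. Overall, the cross-section is a single solid region. The nearest boundary edge runs (8.23, 4.75)→(4.75, 8.23); distance from the point to it = 0.83 mm. The point is inside the cross-section and 0.83 mm from the nearest boundary — more than the 0.5 mm shell width (2 × 0.25), so it's in the infill interior.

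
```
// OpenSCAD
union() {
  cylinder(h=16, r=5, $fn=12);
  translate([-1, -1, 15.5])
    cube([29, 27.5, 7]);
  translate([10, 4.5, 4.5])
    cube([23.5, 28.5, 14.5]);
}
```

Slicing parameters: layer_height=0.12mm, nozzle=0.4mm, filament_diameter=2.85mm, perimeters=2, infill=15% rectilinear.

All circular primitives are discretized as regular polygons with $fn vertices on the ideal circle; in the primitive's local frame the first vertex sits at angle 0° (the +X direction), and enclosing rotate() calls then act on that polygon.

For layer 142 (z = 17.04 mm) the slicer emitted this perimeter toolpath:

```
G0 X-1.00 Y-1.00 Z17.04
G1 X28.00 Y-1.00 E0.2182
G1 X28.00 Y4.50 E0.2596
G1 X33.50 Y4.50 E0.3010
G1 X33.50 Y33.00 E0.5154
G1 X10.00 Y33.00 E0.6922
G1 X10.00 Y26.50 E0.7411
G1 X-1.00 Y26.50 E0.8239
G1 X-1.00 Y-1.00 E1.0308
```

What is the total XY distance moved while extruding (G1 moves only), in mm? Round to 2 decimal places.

Sum the Euclidean lengths of each G1 segment: total = 137.00 mm.

137.00 mm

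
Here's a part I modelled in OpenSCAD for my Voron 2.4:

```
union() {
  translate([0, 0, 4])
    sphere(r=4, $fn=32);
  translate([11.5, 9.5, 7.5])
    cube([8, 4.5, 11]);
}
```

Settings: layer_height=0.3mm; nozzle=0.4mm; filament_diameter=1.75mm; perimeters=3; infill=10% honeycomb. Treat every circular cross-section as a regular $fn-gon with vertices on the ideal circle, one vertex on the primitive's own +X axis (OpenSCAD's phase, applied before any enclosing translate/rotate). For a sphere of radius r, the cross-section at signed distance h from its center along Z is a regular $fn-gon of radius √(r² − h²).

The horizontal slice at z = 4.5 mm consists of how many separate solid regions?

1

At z = 4.5 mm: the r=4 sphere slices to a regular 32-gon of circumradius 3.969 (√(r²−h²) with h=0.5 from center); the cube at (11.5, 9.5) is absent (z outside [7.5, 18.5]); Combining (union): only the r=4 sphere is present, so the union is just that shape — 1 connected region. The result has 1 disconnected region.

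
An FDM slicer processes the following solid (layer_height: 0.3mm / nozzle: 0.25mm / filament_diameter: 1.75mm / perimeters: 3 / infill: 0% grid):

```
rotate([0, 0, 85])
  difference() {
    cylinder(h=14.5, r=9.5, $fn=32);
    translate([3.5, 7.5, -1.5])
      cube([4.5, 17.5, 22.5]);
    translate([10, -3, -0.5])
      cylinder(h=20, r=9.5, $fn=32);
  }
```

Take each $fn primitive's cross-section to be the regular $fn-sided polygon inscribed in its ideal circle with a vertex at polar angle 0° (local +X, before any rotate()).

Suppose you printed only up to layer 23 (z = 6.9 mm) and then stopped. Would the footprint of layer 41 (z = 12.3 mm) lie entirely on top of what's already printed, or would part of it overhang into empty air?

Compare the two slices. At z = 6.9: the r=9.5 cylinder contributes a regular 32-gon of circumradius 9.5 (area = (32/2)·9.500²·sin(360°/32) = 281.71 mm²); the 4.5×17.5 cube at (3.5, 7.5) contributes its full rectangle (area 78.75 mm²); the r=9.5 cylinder at (10, -3) contributes a regular 32-gon of circumradius 9.5 (area = (32/2)·9.500²·sin(360°/32) = 281.71 mm²); After the difference (first − rest): starting from the r=9.5 cylinder (281.71 mm²), the 4.5×17.5 cube at (3.5, 7.5) partially overlaps it — only the 1.65 mm² overlap (of its 78.75 mm²) is removed, clipping the outline; the r=9.5 cylinder at (10, -3) partially overlaps it — only the 94.51 mm² overlap (of its 281.71 mm²) is removed, clipping the outline — area = 185.55 mm²; (whole slice rotated 85° about Z — lengths, areas and connectivity unchanged). At z = 12.3: the r=9.5 cylinder contributes a regular 32-gon of circumradius 9.5 (area = (32/2)·9.500²·sin(360°/32) = 281.71 mm²); the cube at (3.5, 7.5) is present — its section is the full 4.5×17.5 rectangle (area 78.75 mm²); the r=9.5 cylinder at (10, -3) contributes a regular 32-gon of circumradius 9.5 (area = (32/2)·9.500²·sin(360°/32) = 281.71 mm²); Subtracting the remaining from the first: starting from the r=9.5 cylinder (281.71 mm²), the 4.5×17.5 cube at (3.5, 7.5) partially overlaps it — only the 1.65 mm² overlap (of its 78.75 mm²) is removed, clipping the outline; the r=9.5 cylinder at (10, -3) partially overlaps it — only the 94.51 mm² overlap (of its 281.71 mm²) is removed, clipping the outline — area = 185.55 mm²; (rotated 85° about Z; rotation is an isometry so areas/perimeters/island counts are preserved). Checking containment: the cross-section at z = 12.3 is a subset of the cross-section at z = 6.9.

entirely on top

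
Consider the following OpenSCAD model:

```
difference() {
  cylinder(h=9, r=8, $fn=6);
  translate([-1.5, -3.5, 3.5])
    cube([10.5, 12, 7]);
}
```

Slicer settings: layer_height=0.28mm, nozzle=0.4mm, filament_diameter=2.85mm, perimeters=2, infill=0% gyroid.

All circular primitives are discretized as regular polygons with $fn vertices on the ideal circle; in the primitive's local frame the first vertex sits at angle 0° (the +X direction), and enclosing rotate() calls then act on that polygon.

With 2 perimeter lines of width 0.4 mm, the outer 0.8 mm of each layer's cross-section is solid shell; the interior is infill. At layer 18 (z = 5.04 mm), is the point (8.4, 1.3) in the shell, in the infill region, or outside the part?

outside

At z = 5.04 mm: the r=8 cylinder gives a regular 6-gon of circumradius 8 (constant along its height); the 10.5×12 cube at (-1.5, -3.5) contributes its full rectangle; Taking the first minus the rest: starting from the r=8 cylinder, the 10.5×12 cube at (-1.5, -3.5) partially overlaps it — only the 81.68 mm² overlap (of its 126.00 mm²) is removed, clipping the outline — 1 connected region. Overall, the cross-section is a single solid region. The nearest boundary edge runs (-1.50, -3.50)→(5.98, -3.50); distance from the point to it = 5.38 mm. The point is not inside any of the regions above, so it lies outside the cross-section (5.38 mm from the nearest boundary).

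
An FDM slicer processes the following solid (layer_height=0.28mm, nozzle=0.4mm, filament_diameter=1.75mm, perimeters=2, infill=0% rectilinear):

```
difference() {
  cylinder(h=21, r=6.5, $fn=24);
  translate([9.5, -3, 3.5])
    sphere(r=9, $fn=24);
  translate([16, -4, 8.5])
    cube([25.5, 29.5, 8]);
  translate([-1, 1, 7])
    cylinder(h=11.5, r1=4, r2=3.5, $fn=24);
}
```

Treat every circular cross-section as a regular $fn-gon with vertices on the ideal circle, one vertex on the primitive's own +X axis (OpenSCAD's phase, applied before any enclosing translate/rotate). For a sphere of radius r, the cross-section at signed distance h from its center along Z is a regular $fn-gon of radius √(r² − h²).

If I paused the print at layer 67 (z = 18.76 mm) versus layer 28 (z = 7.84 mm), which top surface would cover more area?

Layer 67 (z = 18.76): the r=6.5 cylinder contributes a regular 24-gon of circumradius 6.5 (area = (24/2)·6.500²·sin(360°/24) = 131.22 mm²); the sphere at (9.5, -3) is absent (|z−center|=15.260 > r=9); the cube at (16, -4) is absent (z outside [8.5, 16.5]); the cone at (-1, 1) does not reach this height (z outside [7, 18.5]); Subtracting the remaining from the first: none of the subtracted shapes is present at this height, so the r=6.5 cylinder is unchanged — area = 131.22 mm². So its area = 131.22 mm². Layer 28 (z = 7.84): the cylinder: section is a regular 24-gon, circumradius r=6.5 (area = (24/2)·6.500²·sin(360°/24) = 131.22 mm²); the r=9 sphere at (9.5, -3) slices to a regular 24-gon of circumradius 7.884 (√(r²−h²) with h=4.34 from center) (area = (24/2)·7.884²·sin(360°/24) = 193.07 mm²); the cube at (16, -4) is not intersected at this z (z outside [8.5, 16.5]); the cone at (-1, 1) contributes a regular 24-gon of circumradius 3.963 (interpolated between r1=4 and r2=3.5 at t=0.073) (area = (24/2)·3.963²·sin(360°/24) = 48.79 mm²); Subtracting the remaining from the first: starting from the r=6.5 cylinder (131.22 mm²), the r=9 sphere at (9.5, -3) partially overlaps it — only the 30.50 mm² overlap (of its 193.07 mm²) is removed, clipping the outline; the cone at (-1, 1) partially overlaps it — only the 47.56 mm² overlap (of its 48.79 mm²) is removed, clipping the outline — area = 53.16 mm². So its area = 53.16 mm². Layer 67 is larger (131.22 vs 53.16 mm²).

layer 67 (z = 18.76 mm)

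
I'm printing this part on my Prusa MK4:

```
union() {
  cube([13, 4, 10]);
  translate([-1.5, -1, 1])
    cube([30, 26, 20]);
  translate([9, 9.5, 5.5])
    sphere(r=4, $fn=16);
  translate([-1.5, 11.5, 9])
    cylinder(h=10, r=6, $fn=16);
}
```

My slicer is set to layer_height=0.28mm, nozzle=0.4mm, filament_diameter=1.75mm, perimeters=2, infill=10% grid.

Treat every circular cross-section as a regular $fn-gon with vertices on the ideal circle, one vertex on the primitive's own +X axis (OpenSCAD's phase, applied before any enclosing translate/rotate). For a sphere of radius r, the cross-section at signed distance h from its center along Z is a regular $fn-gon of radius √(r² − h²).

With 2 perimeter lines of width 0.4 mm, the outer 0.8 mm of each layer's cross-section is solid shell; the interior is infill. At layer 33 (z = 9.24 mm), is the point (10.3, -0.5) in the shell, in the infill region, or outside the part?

At z = 9.24 mm: the 13×4 cube contributes its full rectangle; the cube at (-1.5, -1) (footprint 30×26) is included at this height; the r=4 sphere at (9, 9.5) slices to a regular 16-gon of circumradius 1.419 (√(r²−h²) with h=3.74 from center); the cylinder at (-1.5, 11.5): section is a regular 16-gon, circumradius r=6; Combining (union): the regions partially overlap (shared area 113.27 mm²), so overlapping operands fuse into one piece — 1 connected region. Overall, the cross-section is a single solid region. The nearest boundary edge runs (28.50, -1.00)→(-1.50, -1.00); distance from the point to it = 0.50 mm. The point is inside the cross-section, 0.50 mm from the nearest boundary — within the 0.8 mm shell band (2 × 0.4).

shell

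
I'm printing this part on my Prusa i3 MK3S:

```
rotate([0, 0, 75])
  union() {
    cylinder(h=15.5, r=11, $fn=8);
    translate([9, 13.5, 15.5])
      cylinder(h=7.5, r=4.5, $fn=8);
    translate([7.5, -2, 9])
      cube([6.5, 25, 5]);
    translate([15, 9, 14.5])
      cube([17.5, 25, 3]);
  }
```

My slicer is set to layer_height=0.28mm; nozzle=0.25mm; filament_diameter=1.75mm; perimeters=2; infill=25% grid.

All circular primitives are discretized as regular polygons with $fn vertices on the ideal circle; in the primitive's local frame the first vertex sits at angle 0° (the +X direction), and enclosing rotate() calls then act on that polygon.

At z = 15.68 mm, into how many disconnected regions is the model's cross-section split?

At z = 15.68 mm: the cylinder is not intersected at this z (z outside [0, 15.5]); the cylinder at (9, 13.5): section is a regular 8-gon, circumradius r=4.5; the cube at (7.5, -2) does not reach this height (z outside [9, 14]); the 17.5×25 cube at (15, 9) contributes its full rectangle; Merging all regions: the 2 present regions are separate (no shared area or edge), so areas and boundary lengths simply add and each stays a separate island — 2 connected regions; (rotated 75° about Z; rotation is an isometry so areas/perimeters/island counts are preserved). The result has 2 disconnected regions.

2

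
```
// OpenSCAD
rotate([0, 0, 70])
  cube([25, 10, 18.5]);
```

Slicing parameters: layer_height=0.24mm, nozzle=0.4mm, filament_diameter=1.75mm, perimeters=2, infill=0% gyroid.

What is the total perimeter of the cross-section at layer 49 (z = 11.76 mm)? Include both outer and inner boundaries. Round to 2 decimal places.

70.00 mm

At z = 11.76 mm: the cube (footprint 25×10) is included at this height (perimeter 70.00 mm); (rotated 70° about Z; rotation is an isometry so areas/perimeters/island counts are preserved). Overall, the cross-section is a single solid region. Total boundary length (outer) = 70.00 mm.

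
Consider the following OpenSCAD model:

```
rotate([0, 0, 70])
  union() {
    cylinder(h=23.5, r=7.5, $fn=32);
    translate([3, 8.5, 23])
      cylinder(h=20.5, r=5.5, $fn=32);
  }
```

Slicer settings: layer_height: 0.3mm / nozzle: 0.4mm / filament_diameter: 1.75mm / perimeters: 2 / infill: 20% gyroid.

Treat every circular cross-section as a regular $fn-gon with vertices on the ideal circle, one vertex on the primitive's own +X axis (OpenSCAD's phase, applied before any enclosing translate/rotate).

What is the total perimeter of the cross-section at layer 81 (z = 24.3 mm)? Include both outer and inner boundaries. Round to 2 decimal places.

34.50 mm

At z = 24.3 mm: the cylinder is absent (z outside [0, 23.5]); the r=5.5 cylinder at (3, 8.5) gives a regular 32-gon of circumradius 5.5 (constant along its height) (perimeter = 2·32·5.500·sin(180°/32) = 34.50 mm); Combining (union): only the r=5.5 cylinder at (3, 8.5) is present, so the union is just that shape — boundary = 34.50 mm; (whole slice rotated 70° about Z — lengths, areas and connectivity unchanged). Overall, the cross-section is a single solid region. Total boundary length (outer) = 34.50 mm.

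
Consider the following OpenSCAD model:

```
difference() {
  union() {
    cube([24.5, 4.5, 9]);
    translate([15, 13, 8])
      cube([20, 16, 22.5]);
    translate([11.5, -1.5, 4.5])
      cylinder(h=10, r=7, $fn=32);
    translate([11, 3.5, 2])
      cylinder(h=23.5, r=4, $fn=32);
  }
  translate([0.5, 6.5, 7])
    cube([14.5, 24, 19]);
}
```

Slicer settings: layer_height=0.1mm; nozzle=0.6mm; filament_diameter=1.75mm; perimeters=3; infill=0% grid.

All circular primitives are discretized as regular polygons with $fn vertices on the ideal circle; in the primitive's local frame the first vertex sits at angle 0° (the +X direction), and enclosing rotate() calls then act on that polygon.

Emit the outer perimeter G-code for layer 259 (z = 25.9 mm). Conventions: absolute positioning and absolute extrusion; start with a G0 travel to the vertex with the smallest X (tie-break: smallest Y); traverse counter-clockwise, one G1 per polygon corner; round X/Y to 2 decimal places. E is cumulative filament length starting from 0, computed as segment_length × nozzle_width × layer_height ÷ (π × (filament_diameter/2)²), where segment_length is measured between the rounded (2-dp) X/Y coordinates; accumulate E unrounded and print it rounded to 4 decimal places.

At z = 25.9 mm: the cube is not intersected at this z (z outside [0, 9]); the cube at (15, 13) (footprint 20×16) is included at this height; the cylinder at (11.5, -1.5) does not reach this height (z outside [4.5, 14.5]); the cylinder at (11, 3.5) does not reach this height (z outside [2, 25.5]); Merging all regions: only the 20×16 cube at (15, 13) is present, so the union is just that shape — 1 connected region; the 14.5×24 cube at (0.5, 6.5) contributes its full rectangle; Taking the first minus the rest: starting from the result so far, the 14.5×24 cube at (0.5, 6.5) misses the remaining region (no effect) — 1 connected region. The outline is a single polygon with 4 vertices. Extrusion per mm of travel: 0.6 × 0.1 / (π × 0.875²) = 0.024945. Accumulating E over each segment gives final E = 1.7960.

G0 X15.00 Y13.00 Z25.90
G1 X35.00 Y13.00 E0.4989
G1 X35.00 Y29.00 E0.8980
G1 X15.00 Y29.00 E1.3969
G1 X15.00 Y13.00 E1.7960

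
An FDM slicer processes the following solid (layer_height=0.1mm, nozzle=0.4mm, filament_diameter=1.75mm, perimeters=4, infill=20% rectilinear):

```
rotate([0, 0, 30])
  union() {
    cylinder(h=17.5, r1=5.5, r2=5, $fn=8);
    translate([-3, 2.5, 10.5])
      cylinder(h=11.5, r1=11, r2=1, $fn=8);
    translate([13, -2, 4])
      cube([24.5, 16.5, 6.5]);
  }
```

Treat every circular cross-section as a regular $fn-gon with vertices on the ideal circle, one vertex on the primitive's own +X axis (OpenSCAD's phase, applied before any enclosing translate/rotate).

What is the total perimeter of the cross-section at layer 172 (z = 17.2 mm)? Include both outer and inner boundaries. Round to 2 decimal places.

At z = 17.2 mm: the cone contributes a regular 8-gon of circumradius 5.009 (interpolated between r1=5.5 and r2=5 at t=0.983) (perimeter = 2·8·5.009·sin(180°/8) = 30.67 mm); the cone at (-3, 2.5): at t=0.583 of its height the radius interpolates to r₁+(r₂−r₁)t = 5.174, giving a regular 8-gon of that circumradius (perimeter = 2·8·5.174·sin(180°/8) = 31.68 mm); the cube at (13, -2) is absent (z outside [4, 10.5]); Combining (union): the regions partially overlap (shared area 36.68 mm²), so the edge portions inside another operand are dropped and the merged outline is re-measured after clipping — boundary = 39.59 mm; (whole slice rotated 30° about Z — lengths, areas and connectivity unchanged). Overall, the cross-section is a single solid region. Total boundary length (outer) = 39.59 mm.

39.59 mm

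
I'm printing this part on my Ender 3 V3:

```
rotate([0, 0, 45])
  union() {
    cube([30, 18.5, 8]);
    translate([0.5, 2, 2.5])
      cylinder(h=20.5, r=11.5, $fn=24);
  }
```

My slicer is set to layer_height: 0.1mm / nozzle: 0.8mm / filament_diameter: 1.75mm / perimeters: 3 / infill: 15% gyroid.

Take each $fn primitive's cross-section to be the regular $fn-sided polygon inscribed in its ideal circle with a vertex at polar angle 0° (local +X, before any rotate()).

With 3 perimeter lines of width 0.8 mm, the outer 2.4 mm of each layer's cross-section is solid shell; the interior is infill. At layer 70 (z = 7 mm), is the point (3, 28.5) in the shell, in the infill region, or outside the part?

shell

At z = 7 mm: the cube (footprint 30×18.5) is included at this height; the r=11.5 cylinder at (0.5, 2) gives a regular 24-gon of circumradius 11.5 (constant along its height); Merging all regions: the regions partially overlap (shared area 132.16 mm²), so overlapping operands fuse into one piece — 1 connected region; (rotated 45° about Z; rotation is an isometry so areas/perimeters/island counts are preserved). Overall, the cross-section is a single solid region. Undo the 45° rotation: the query point maps to (22.274, 18.031) in the un-rotated model frame. The nearest boundary edge runs (0.00, 18.50)→(30.00, 18.50); distance from the point to it = 0.47 mm. The point is inside the cross-section, 0.47 mm from the nearest boundary — within the 2.4 mm shell band (3 × 0.8).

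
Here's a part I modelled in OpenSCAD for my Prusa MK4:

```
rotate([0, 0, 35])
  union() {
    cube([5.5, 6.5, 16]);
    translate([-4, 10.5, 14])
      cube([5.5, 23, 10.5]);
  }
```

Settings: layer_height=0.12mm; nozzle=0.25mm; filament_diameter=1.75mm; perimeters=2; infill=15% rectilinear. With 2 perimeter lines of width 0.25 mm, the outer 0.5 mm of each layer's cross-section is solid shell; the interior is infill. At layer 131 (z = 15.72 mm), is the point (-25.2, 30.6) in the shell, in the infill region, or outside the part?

At z = 15.72 mm: the cube is present — its section is the full 5.5×6.5 rectangle; the 5.5×23 cube at (-4, 10.5) contributes its full rectangle; Combining (union): the 2 present regions are separate (no shared area or edge), so areas and boundary lengths simply add and each stays a separate island — 2 connected regions; (whole slice rotated 35° about Z — lengths, areas and connectivity unchanged). Overall, the cross-section has 2 separate islands. Undo the 35° rotation: the query point maps to (-3.091, 39.520) in the un-rotated model frame. The nearest boundary edge runs (-4.00, 33.50)→(1.50, 33.50); distance from the point to it = 6.02 mm. The point is not inside any of the regions above, so it lies outside the cross-section (6.02 mm from the nearest boundary).

outside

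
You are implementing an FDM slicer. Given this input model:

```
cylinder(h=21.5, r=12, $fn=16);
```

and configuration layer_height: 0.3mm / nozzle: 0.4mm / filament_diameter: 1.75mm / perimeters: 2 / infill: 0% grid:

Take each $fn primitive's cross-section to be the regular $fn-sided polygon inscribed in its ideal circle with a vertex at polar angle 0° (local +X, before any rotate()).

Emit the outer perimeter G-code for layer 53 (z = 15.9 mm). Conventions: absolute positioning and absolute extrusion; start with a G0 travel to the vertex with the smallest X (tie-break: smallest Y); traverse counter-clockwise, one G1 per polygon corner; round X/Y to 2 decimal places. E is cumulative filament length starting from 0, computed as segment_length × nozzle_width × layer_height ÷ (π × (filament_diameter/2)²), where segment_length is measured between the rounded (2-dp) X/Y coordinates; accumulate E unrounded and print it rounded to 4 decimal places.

G0 X-12.00 Y0.00 Z15.90
G1 X-11.09 Y-4.59 E0.2335
G1 X-8.49 Y-8.49 E0.4673
G1 X-4.59 Y-11.09 E0.7011
G1 X0.00 Y-12.00 E0.9346
G1 X4.59 Y-11.09 E1.1681
G1 X8.49 Y-8.49 E1.4019
G1 X11.09 Y-4.59 E1.6357
G1 X12.00 Y0.00 E1.8692
G1 X11.09 Y4.59 E2.1027
G1 X8.49 Y8.49 E2.3365
G1 X4.59 Y11.09 E2.5703
G1 X0.00 Y12.00 E2.8038
G1 X-4.59 Y11.09 E3.0372
G1 X-8.49 Y8.49 E3.2711
G1 X-11.09 Y4.59 E3.5049
G1 X-12.00 Y0.00 E3.7384

At z = 15.9 mm: the cylinder: section is a regular 16-gon, circumradius r=12. The outline is a single polygon with 16 vertices. Extrusion per mm of travel: 0.4 × 0.3 / (π × 0.875²) = 0.049890. Accumulating E over each segment gives final E = 3.7384.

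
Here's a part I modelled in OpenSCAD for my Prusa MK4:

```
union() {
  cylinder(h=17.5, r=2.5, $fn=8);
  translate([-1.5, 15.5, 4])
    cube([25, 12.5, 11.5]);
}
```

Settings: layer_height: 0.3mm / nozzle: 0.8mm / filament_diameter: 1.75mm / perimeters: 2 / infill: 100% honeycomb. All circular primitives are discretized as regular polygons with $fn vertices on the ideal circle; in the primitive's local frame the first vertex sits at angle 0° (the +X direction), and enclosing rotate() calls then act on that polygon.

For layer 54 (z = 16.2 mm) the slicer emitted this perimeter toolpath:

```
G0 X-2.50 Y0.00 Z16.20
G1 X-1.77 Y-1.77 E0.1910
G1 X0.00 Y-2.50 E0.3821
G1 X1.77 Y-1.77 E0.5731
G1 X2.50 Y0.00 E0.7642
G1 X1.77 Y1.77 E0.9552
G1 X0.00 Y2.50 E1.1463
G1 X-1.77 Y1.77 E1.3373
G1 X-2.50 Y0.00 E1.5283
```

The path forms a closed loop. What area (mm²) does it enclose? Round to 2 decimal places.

Apply the shoelace formula to the sequence of (X, Y) vertices; enclosed area = 17.70 mm².

17.70 mm²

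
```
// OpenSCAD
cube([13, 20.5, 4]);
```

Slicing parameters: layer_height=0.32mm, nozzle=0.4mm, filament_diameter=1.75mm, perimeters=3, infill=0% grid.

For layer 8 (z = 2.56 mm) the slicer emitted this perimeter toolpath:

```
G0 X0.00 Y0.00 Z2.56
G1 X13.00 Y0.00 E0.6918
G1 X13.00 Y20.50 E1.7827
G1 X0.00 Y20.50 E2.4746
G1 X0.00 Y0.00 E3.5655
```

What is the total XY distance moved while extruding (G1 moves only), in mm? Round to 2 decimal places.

Sum the Euclidean lengths of each G1 segment: total = 67.00 mm.

67.00 mm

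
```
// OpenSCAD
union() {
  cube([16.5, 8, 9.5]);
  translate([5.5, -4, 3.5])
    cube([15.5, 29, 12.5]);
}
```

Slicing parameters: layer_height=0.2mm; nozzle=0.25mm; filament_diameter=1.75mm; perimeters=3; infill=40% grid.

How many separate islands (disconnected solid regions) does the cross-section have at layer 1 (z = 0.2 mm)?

1

At z = 0.2 mm: the 16.5×8 cube contributes its full rectangle; the cube at (5.5, -4) is not intersected at this z (z outside [3.5, 16]); Taking the union: only the 16.5×8 cube is present, so the union is just that shape — 1 connected region. Overall, the cross-section is a single solid region. Island count = 1.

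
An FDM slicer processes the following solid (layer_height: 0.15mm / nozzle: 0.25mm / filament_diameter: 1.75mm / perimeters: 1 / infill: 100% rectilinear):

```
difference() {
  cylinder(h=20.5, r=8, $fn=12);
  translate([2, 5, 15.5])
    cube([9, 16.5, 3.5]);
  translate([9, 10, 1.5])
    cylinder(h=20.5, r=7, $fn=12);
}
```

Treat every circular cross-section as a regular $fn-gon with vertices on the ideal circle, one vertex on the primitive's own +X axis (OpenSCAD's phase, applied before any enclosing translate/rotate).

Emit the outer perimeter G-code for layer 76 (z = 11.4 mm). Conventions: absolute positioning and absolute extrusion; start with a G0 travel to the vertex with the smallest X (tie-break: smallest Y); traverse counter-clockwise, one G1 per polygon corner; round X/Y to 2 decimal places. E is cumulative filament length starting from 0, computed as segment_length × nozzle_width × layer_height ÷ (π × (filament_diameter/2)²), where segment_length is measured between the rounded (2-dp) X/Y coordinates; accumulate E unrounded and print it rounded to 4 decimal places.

G0 X-8.00 Y0.00 Z11.40
G1 X-6.93 Y-4.00 E0.0646
G1 X-4.00 Y-6.93 E0.1292
G1 X0.00 Y-8.00 E0.1937
G1 X4.00 Y-6.93 E0.2583
G1 X6.93 Y-4.00 E0.3229
G1 X8.00 Y0.00 E0.3874
G1 X7.06 Y3.52 E0.4442
G1 X5.50 Y3.94 E0.4694
G1 X2.94 Y6.50 E0.5259
G1 X2.73 Y7.27 E0.5383
G1 X0.00 Y8.00 E0.5824
G1 X-4.00 Y6.93 E0.6469
G1 X-6.93 Y4.00 E0.7115
G1 X-8.00 Y0.00 E0.7761

At z = 11.4 mm: the r=8 cylinder gives a regular 12-gon of circumradius 8 (constant along its height); the cube at (2, 5) is not intersected at this z (z outside [15.5, 19]); the cylinder at (9, 10): section is a regular 12-gon, circumradius r=7; Subtracting the remaining from the first: starting from the r=8 cylinder, the r=7 cylinder at (9, 10) partially overlaps it — only the 4.89 mm² overlap (of its 147.00 mm²) is removed, clipping the outline — 1 connected region. The outline is a single polygon with 14 vertices. Extrusion per mm of travel: 0.25 × 0.15 / (π × 0.875²) = 0.015591. Accumulating E over each segment gives final E = 0.7761.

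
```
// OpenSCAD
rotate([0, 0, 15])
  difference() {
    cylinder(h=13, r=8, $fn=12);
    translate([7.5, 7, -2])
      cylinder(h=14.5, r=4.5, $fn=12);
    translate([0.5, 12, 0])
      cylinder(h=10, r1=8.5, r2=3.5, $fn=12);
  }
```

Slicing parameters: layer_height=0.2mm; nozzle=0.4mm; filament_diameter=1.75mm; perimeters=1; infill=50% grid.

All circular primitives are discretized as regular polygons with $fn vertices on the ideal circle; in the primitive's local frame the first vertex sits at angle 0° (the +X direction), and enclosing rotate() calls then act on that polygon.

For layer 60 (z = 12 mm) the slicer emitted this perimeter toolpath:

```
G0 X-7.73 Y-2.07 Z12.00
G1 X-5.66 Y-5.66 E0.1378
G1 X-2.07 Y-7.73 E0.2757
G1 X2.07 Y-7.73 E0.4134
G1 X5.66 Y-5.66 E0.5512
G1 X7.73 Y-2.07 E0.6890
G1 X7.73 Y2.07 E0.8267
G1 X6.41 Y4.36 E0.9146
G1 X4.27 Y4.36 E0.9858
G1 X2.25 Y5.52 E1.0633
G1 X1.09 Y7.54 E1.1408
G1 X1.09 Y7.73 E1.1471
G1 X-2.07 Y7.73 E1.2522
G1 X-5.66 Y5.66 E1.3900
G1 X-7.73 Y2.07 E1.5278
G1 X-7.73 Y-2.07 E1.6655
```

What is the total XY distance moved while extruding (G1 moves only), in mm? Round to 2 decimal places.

50.08 mm

Sum the Euclidean lengths of each G1 segment: total = 50.08 mm.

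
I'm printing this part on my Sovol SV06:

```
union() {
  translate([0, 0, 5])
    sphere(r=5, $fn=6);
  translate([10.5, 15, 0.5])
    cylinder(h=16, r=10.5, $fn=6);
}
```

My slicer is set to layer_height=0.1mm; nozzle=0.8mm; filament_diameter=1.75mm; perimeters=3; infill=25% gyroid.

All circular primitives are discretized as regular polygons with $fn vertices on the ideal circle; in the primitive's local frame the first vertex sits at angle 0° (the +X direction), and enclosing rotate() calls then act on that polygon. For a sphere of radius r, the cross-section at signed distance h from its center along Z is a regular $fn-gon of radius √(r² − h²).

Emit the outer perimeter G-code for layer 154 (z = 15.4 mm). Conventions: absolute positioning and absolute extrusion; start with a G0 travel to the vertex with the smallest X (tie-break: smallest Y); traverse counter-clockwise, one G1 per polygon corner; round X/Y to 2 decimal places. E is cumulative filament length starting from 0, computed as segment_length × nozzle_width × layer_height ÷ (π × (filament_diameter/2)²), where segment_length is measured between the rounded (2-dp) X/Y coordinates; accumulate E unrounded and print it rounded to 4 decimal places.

G0 X0.00 Y15.00 Z15.40
G1 X5.25 Y5.91 E0.3491
G1 X15.75 Y5.91 E0.6984
G1 X21.00 Y15.00 E1.0475
G1 X15.75 Y24.09 E1.3966
G1 X5.25 Y24.09 E1.7459
G1 X0.00 Y15.00 E2.0950

At z = 15.4 mm: the sphere is absent (|z−center|=10.400 > r=5); the r=10.5 cylinder at (10.5, 15) gives a regular 6-gon of circumradius 10.5 (constant along its height); Merging all regions: only the r=10.5 cylinder at (10.5, 15) is present, so the union is just that shape — 1 connected region. The outline is a single polygon with 6 vertices. Extrusion per mm of travel: 0.8 × 0.1 / (π × 0.875²) = 0.033260. Accumulating E over each segment gives final E = 2.0950.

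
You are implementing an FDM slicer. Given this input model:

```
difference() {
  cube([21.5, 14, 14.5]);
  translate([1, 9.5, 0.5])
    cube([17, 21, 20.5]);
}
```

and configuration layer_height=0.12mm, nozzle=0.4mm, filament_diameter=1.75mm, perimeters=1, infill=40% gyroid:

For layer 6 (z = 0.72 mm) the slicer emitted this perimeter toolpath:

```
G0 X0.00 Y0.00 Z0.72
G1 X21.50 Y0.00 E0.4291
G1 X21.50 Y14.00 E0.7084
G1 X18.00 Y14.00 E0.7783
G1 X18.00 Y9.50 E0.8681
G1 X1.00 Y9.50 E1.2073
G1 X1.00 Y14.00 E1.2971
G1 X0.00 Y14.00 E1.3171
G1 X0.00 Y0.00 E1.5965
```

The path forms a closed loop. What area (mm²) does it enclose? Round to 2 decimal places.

224.50 mm²

Apply the shoelace formula to the sequence of (X, Y) vertices; enclosed area = 224.50 mm².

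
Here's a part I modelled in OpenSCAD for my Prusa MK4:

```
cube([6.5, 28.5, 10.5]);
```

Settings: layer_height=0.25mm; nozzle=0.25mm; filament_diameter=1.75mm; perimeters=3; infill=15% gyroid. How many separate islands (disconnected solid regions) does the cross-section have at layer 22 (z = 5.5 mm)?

1

At z = 5.5 mm: the 6.5×28.5 cube contributes its full rectangle. Overall, the cross-section is a single solid region. Island count = 1.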